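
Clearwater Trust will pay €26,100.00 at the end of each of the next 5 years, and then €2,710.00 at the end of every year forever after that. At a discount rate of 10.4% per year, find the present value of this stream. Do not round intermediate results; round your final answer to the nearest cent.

PV of 5-year annuity: €26,100.00 × [1 − (1+0.104)^−5] / 0.104 = 97936.74533
Perpetuity value at year 5: €2,710.00 / 0.104 = 26057.69231
PV of perpetuity: 26057.69231 / (1+0.104)^5 = 15888.78120
Total PV = 97936.74533 + 15888.78120 = 113825.52653

€113825.53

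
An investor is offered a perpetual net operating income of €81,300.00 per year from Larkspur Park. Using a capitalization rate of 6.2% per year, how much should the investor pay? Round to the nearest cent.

Level perpetuity: PV = C / r = €81,300.00 / 0.062 = €1,311,290.32

€1311290.32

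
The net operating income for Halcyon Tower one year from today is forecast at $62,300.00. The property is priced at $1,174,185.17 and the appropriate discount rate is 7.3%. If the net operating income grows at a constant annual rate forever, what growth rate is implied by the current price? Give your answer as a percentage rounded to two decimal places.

1.99%

P = D₁/(r−g) ⇒ g = r − D₁/P = 0.073 − $62,300.00/$1,174,185.17 = 0.019942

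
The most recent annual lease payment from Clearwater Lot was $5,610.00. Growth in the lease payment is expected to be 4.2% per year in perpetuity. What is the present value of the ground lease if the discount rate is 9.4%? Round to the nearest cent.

$112415.77

D₁ = D₀ × (1 + g) = $5,610.00 × 1.042 = $5,845.6200
Growing perpetuity: P = D₁ / (r − g) = $5,845.6200 / (0.094 − 0.042) = $112,415.77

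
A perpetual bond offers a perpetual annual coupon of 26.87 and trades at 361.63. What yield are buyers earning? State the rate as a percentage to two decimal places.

7.43%

P = C/r ⇒ r = C/P = 26.87/361.63 = 0.074302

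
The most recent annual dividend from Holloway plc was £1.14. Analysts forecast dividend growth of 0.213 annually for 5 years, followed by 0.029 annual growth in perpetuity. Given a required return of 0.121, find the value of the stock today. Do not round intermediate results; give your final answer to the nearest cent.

D_1 = 1.38282
D_2 = 1.67736
D_3 = 2.03464
D_4 = 2.46802
D_5 = 2.99370
Terminal value at year 5: TV = D_5×(1+g_2)/(r−g_2) = 3.08052/0.092 = 33.48393
P_0 = D_1/(1+r)^1 + D_2/(1+r)^2 + D_3/(1+r)^3 + D_4/(1+r)^4 + D_5/(1+r)^5 + TV/(1+r)^5
    = 1.23356 + 1.33480 + 1.44434 + 1.56288 + 1.69114 + 18.91509 = 26.18181

£26.18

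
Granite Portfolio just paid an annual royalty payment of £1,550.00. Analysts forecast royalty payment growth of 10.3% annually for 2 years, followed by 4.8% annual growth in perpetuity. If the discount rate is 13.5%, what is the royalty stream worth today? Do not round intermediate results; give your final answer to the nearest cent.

£20603.41

D_1 = 1709.65000
D_2 = 1885.74395
Terminal value at year 2: TV = D_2×(1+g_2)/(r−g_2) = 1976.25966/0.087 = 22715.62827
P_0 = D_1/(1+r)^1 + D_2/(1+r)^2 + TV/(1+r)^2
    = 1506.29956 + 1463.83120 + 17633.27701 = 20603.40777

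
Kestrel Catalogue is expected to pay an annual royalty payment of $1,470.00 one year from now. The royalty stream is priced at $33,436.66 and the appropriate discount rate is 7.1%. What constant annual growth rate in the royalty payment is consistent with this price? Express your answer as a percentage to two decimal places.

P = D₁/(r−g) ⇒ g = r − D₁/P = 0.071 − $1,470.00/$33,436.66 = 0.027036

2.70%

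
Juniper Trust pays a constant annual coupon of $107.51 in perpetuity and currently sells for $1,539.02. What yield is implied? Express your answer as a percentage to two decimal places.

P = C/r ⇒ r = C/P = $107.51/$1,539.02 = 0.069856

6.99%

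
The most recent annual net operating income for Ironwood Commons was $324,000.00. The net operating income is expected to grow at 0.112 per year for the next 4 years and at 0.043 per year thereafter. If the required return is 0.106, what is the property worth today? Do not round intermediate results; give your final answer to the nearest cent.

$6795020.91

D_1 = 360288.00000
D_2 = 400640.25600
D_3 = 445511.96467
D_4 = 495409.30472
Terminal value at year 4: TV = D_4×(1+g_2)/(r−g_2) = 516711.90482/0.063 = 8201776.26695
P_0 = D_1/(1+r)^1 + D_2/(1+r)^2 + D_3/(1+r)^3 + D_4/(1+r)^4 + TV/(1+r)^4
    = 325757.68535 + 327524.90607 + 329301.71388 + 331088.16079 + 5481348.43972 = 6795020.90580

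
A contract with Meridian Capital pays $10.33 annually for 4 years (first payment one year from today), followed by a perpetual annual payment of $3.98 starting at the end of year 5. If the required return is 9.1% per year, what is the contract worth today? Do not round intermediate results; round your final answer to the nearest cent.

PV of 4-year annuity: $10.33 × [1 − (1+0.091)^−4] / 0.091 = 33.39298
Perpetuity value at year 4: $3.98 / 0.091 = 43.73626
PV of perpetuity: 43.73626 / (1+0.091)^4 = 30.87043
Total PV = 33.39298 + 30.87043 = 64.26341

$64.26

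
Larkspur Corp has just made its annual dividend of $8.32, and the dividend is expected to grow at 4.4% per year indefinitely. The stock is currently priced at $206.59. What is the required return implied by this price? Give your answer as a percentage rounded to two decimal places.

8.60%

D₁ = $8.32 × 1.044 = $8.6861
P = D₁/(r − g) ⇒ r = D₁/P + g = $8.6861/$206.59 + 0.044 = 0.042045 + 0.044 = 0.086045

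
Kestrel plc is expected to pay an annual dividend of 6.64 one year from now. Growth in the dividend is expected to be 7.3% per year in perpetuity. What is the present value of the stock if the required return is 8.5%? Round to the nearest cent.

553.33

Growing perpetuity: P = D₁ / (r − g) = 6.6400 / (0.085 − 0.073) = 553.33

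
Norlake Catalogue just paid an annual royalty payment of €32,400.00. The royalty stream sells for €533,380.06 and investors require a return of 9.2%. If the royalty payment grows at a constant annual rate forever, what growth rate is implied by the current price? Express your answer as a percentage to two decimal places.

2.95%

P = D₀(1+g)/(r−g) ⇒ P(r−g) = D₀(1+g) ⇒ g(P+D₀) = P·r − D₀
g = (P·r − D₀)/(P + D₀) = (€533,380.06×0.092 − €32,400.00) / (€533,380.06 + €32,400.00) = 0.029465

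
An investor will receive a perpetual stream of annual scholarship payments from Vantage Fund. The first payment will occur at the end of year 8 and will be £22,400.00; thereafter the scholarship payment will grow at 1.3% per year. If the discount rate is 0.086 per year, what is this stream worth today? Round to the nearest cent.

Value at end of year 7: C₁ / (r − g) = £22,400.00 / (0.086 − 0.013) = £306,849.3151
Discount to today: PV = £306,849.3151 / (1 + 0.086)^7 = £306,849.3151 / 1.781594 = £172,233.01

£172233.01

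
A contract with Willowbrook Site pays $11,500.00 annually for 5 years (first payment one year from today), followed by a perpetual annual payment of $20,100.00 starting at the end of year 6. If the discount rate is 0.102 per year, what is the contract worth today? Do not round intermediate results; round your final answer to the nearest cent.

PV of 5-year annuity: $11,500.00 × [1 − (1+0.102)^−5] / 0.102 = 43372.22259
Perpetuity value at year 5: $20,100.00 / 0.102 = 197058.82353
PV of perpetuity: 197058.82353 / (1+0.102)^5 = 121251.72143
Total PV = 43372.22259 + 121251.72143 = 164623.94403

$164623.94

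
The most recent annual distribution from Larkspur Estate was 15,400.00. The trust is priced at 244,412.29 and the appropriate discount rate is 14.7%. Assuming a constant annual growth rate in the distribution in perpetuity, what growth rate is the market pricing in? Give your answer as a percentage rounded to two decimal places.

P = D₀(1+g)/(r−g) ⇒ P(r−g) = D₀(1+g) ⇒ g(P+D₀) = P·r − D₀
g = (P·r − D₀)/(P + D₀) = (244,412.29×0.147 − 15,400.00) / (244,412.29 + 15,400.00) = 0.079013

7.90%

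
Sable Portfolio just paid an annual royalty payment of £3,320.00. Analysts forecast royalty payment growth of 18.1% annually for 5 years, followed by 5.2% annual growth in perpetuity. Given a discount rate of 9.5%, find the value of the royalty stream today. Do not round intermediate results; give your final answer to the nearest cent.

£139485.52

D_1 = 3920.92000
D_2 = 4630.60652
D_3 = 5468.74630
D_4 = 6458.58938
D_5 = 7627.59406
Terminal value at year 5: TV = D_5×(1+g_2)/(r−g_2) = 8024.22895/0.043 = 186609.97557
P_0 = D_1/(1+r)^1 + D_2/(1+r)^2 + D_3/(1+r)^3 + D_4/(1+r)^4 + D_5/(1+r)^5 + TV/(1+r)^5
    = 3580.74886 + 3861.97662 + 4165.29168 + 4492.42875 + 4845.25877 + 118539.81910 = 139485.52377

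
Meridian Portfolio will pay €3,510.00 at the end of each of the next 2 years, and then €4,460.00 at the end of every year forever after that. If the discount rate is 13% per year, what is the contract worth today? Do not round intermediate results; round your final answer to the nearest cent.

PV of 2-year annuity: €3,510.00 × [1 − (1+0.13)^−2] / 0.13 = 5855.03955
Perpetuity value at year 2: €4,460.00 / 0.13 = 34307.69231
PV of perpetuity: 34307.69231 / (1+0.13)^2 = 26867.95544
Total PV = 5855.03955 + 26867.95544 = 32722.99499

€32722.99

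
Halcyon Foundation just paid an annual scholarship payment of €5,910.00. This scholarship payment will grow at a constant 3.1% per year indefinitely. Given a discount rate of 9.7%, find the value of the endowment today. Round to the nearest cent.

€92321.36

D₁ = D₀ × (1 + g) = €5,910.00 × 1.031 = €6,093.2100
Growing perpetuity: P = D₁ / (r − g) = €6,093.2100 / (0.097 − 0.031) = €92,321.36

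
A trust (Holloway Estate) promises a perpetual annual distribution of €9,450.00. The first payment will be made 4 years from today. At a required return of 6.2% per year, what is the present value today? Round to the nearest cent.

€127252.57

Value at end of year 3: C / r = €9,450.00 / 0.062 = €152,419.3548
Discount to today: PV = €152,419.3548 / (1 + 0.062)^3 = €152,419.3548 / 1.197770 = €127,252.57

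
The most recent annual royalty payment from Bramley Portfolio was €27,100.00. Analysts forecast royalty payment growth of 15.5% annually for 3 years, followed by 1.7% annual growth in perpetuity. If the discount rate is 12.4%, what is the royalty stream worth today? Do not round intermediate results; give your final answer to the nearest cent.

D_1 = 31300.50000
D_2 = 36152.07750
D_3 = 41755.64951
Terminal value at year 3: TV = D_3×(1+g_2)/(r−g_2) = 42465.49555/0.107 = 396873.79023
P_0 = D_1/(1+r)^1 + D_2/(1+r)^2 + D_3/(1+r)^3 + TV/(1+r)^3
    = 27847.41993 + 28615.45375 + 29404.67000 + 279481.77003 = 365349.31372

€365349.31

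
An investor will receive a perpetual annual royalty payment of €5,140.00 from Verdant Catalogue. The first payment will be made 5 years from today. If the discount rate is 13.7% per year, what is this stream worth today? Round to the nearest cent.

€22449.19

Value at end of year 4: C / r = €5,140.00 / 0.137 = €37,518.2482
Discount to today: PV = €37,518.2482 / (1 + 0.137)^4 = €37,518.2482 / 1.671252 = €22,449.19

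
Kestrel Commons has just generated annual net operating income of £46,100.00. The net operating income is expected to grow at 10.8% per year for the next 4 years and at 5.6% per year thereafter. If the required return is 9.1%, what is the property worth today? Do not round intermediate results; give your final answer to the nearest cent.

D_1 = 51078.80000
D_2 = 56595.31040
D_3 = 62707.60392
D_4 = 69480.02515
Terminal value at year 4: TV = D_4×(1+g_2)/(r−g_2) = 73370.90656/0.035 = 2096311.61586
P_0 = D_1/(1+r)^1 + D_2/(1+r)^2 + D_3/(1+r)^3 + D_4/(1+r)^4 + TV/(1+r)^4
    = 46818.33181 + 47547.85668 + 48288.74904 + 49041.18601 + 1479642.64079 = 1671338.76433

£1671338.76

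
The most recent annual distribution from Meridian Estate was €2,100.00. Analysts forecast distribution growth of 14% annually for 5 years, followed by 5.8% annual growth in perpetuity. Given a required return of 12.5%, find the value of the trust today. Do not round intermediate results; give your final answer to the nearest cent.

D_1 = 2394.00000
D_2 = 2729.16000
D_3 = 3111.24240
D_4 = 3546.81634
D_5 = 4043.37062
Terminal value at year 5: TV = D_5×(1+g_2)/(r−g_2) = 4277.88612/0.067 = 63849.04655
P_0 = D_1/(1+r)^1 + D_2/(1+r)^2 + D_3/(1+r)^3 + D_4/(1+r)^4 + D_5/(1+r)^5 + TV/(1+r)^5
    = 2128.00000 + 2156.37333 + 2185.12498 + 2214.25998 + 2243.78344 + 35431.68483 = 46359.22656

€46359.23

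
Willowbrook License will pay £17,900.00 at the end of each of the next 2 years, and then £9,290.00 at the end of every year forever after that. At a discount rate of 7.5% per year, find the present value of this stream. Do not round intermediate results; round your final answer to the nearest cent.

PV of 2-year annuity: £17,900.00 × [1 − (1+0.075)^−2] / 0.075 = 32140.61655
Perpetuity value at year 2: £9,290.00 / 0.075 = 123866.66667
PV of perpetuity: 123866.66667 / (1+0.075)^2 = 107185.86623
Total PV = 32140.61655 + 107185.86623 = 139326.48278

£139326.48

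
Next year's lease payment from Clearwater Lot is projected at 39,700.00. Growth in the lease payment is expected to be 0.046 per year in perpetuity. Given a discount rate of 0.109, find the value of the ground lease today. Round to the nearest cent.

630158.73

Growing perpetuity: P = D₁ / (r − g) = 39,700.0000 / (0.109 − 0.046) = 630,158.73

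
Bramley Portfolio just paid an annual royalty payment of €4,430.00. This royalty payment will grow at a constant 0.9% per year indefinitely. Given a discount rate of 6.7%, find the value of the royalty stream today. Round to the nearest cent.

D₁ = D₀ × (1 + g) = €4,430.00 × 1.009 = €4,469.8700
Growing perpetuity: P = D₁ / (r − g) = €4,469.8700 / (0.067 − 0.009) = €77,066.72

€77066.72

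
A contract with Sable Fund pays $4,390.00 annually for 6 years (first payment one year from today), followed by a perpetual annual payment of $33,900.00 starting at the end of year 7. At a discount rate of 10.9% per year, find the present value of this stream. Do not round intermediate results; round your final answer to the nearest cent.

PV of 6-year annuity: $4,390.00 × [1 − (1+0.109)^−6] / 0.109 = 18625.68575
Perpetuity value at year 6: $33,900.00 / 0.109 = 311009.17431
PV of perpetuity: 311009.17431 / (1+0.109)^6 = 167179.84697
Total PV = 18625.68575 + 167179.84697 = 185805.53273

$185805.53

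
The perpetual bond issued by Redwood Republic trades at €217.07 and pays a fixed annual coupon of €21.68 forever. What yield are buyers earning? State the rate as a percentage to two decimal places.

P = C/r ⇒ r = C/P = €21.68/€217.07 = 0.099876

9.99%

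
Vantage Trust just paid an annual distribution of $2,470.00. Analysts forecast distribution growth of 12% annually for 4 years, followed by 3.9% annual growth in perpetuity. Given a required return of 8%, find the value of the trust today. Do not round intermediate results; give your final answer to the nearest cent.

$83223.85

D_1 = 2766.40000
D_2 = 3098.36800
D_3 = 3470.17216
D_4 = 3886.59282
Terminal value at year 4: TV = D_4×(1+g_2)/(r−g_2) = 4038.16994/0.041 = 98491.94974
P_0 = D_1/(1+r)^1 + D_2/(1+r)^2 + D_3/(1+r)^3 + D_4/(1+r)^4 + TV/(1+r)^4
    = 2561.48148 + 2656.35117 + 2754.73454 + 2856.76175 + 72394.52332 = 83223.85225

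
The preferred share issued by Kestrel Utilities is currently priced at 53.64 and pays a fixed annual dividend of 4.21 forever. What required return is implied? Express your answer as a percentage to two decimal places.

7.85%

P = C/r ⇒ r = C/P = 4.21/53.64 = 0.078486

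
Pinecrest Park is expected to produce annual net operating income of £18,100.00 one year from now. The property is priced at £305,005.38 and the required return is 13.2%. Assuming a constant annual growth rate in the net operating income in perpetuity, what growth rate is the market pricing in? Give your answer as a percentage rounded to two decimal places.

P = D₁/(r−g) ⇒ g = r − D₁/P = 0.132 − £18,100.00/£305,005.38 = 0.072657

7.27%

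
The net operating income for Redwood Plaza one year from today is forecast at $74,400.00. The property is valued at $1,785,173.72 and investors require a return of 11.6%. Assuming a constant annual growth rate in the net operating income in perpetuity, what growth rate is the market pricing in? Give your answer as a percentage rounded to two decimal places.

7.43%

P = D₁/(r−g) ⇒ g = r − D₁/P = 0.116 − $74,400.00/$1,785,173.72 = 0.074323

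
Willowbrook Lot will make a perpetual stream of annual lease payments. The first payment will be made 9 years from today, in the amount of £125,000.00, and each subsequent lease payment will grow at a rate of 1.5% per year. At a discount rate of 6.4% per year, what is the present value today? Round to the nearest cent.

Value at end of year 8: C₁ / (r − g) = £125,000.00 / (0.064 − 0.015) = £2,551,020.4082
Discount to today: PV = £2,551,020.4082 / (1 + 0.064)^8 = £2,551,020.4082 / 1.642605 = £1,553,033.81

£1553033.81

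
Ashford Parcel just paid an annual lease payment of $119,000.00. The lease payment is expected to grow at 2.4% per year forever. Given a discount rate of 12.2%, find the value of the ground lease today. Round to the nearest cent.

D₁ = D₀ × (1 + g) = $119,000.00 × 1.024 = $121,856.0000
Growing perpetuity: P = D₁ / (r − g) = $121,856.0000 / (0.122 − 0.024) = $1,243,428.57

$1243428.57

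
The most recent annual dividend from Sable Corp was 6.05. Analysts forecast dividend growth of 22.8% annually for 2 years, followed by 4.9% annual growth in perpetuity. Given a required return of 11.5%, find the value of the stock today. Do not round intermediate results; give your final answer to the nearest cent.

130.64

D_1 = 7.42940
D_2 = 9.12330
Terminal value at year 2: TV = D_2×(1+g_2)/(r−g_2) = 9.57035/0.066 = 145.00523
P_0 = D_1/(1+r)^1 + D_2/(1+r)^2 + TV/(1+r)^2
    = 6.66314 + 7.33842 + 116.63635 = 130.63791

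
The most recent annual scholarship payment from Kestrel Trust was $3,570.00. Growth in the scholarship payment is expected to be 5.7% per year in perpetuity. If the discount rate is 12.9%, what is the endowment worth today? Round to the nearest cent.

D₁ = D₀ × (1 + g) = $3,570.00 × 1.057 = $3,773.4900
Growing perpetuity: P = D₁ / (r − g) = $3,773.4900 / (0.129 − 0.057) = $52,409.58

$52409.58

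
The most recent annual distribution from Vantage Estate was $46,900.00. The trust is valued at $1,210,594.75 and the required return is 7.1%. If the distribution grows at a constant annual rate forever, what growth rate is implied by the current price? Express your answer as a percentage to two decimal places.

P = D₀(1+g)/(r−g) ⇒ P(r−g) = D₀(1+g) ⇒ g(P+D₀) = P·r − D₀
g = (P·r − D₀)/(P + D₀) = ($1,210,594.75×0.071 − $46,900.00) / ($1,210,594.75 + $46,900.00) = 0.031056

3.11%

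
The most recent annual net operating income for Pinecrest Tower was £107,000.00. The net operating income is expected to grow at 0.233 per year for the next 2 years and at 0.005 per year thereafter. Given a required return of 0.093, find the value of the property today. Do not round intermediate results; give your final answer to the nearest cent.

£1811952.62

D_1 = 131931.00000
D_2 = 162670.92300
Terminal value at year 2: TV = D_2×(1+g_2)/(r−g_2) = 163484.27761/0.088 = 1857775.88199
P_0 = D_1/(1+r)^1 + D_2/(1+r)^2 + TV/(1+r)^2
    = 120705.39799 + 136166.29068 + 1555080.93339 = 1811952.62206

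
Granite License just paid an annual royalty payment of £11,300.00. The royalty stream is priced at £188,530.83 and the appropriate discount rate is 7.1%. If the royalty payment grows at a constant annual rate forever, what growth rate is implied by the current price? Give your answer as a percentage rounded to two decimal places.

P = D₀(1+g)/(r−g) ⇒ P(r−g) = D₀(1+g) ⇒ g(P+D₀) = P·r − D₀
g = (P·r − D₀)/(P + D₀) = (£188,530.83×0.071 − £11,300.00) / (£188,530.83 + £11,300.00) = 0.010437

1.04%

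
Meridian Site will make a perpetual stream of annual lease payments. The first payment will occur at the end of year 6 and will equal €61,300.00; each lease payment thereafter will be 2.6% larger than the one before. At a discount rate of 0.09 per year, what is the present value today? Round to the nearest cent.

Value at end of year 5: C₁ / (r − g) = €61,300.00 / (0.09 − 0.026) = €957,812.5000
Discount to today: PV = €957,812.5000 / (1 + 0.09)^5 = €957,812.5000 / 1.538624 = €622,512.41

€622512.41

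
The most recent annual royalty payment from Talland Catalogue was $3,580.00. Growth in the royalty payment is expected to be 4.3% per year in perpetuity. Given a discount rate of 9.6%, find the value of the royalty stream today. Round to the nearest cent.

D₁ = D₀ × (1 + g) = $3,580.00 × 1.043 = $3,733.9400
Growing perpetuity: P = D₁ / (r − g) = $3,733.9400 / (0.096 − 0.043) = $70,451.70

$70451.70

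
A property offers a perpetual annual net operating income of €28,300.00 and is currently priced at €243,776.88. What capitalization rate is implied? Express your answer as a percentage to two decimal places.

P = C/r ⇒ r = C/P = €28,300.00/€243,776.88 = 0.116090

11.61%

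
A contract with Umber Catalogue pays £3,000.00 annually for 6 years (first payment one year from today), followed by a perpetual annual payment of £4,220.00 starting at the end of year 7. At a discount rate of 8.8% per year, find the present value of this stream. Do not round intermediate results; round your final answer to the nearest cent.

£42448.94

PV of 6-year annuity: £3,000.00 × [1 − (1+0.088)^−6] / 0.088 = 13538.38290
Perpetuity value at year 6: £4,220.00 / 0.088 = 47954.54545
PV of perpetuity: 47954.54545 / (1+0.088)^6 = 28910.55351
Total PV = 13538.38290 + 28910.55351 = 42448.93641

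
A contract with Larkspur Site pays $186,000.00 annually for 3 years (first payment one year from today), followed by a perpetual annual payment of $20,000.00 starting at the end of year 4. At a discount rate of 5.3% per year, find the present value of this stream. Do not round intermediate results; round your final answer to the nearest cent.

PV of 3-year annuity: $186,000.00 × [1 − (1+0.053)^−3] / 0.053 = 503690.15461
Perpetuity value at year 3: $20,000.00 / 0.053 = 377358.49057
PV of perpetuity: 377358.49057 / (1+0.053)^3 = 323198.25889
Total PV = 503690.15461 + 323198.25889 = 826888.41349

$826888.41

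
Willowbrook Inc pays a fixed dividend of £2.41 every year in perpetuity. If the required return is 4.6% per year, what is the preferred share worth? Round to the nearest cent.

Level perpetuity: PV = C / r = £2.41 / 0.046 = £52.39

£52.39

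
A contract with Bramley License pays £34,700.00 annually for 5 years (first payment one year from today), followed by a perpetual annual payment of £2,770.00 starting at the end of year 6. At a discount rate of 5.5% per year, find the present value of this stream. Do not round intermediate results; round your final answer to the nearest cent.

PV of 5-year annuity: £34,700.00 × [1 − (1+0.055)^−5] / 0.055 = 148178.87130
Perpetuity value at year 5: £2,770.00 / 0.055 = 50363.63636
PV of perpetuity: 50363.63636 / (1+0.055)^5 = 38534.94837
Total PV = 148178.87130 + 38534.94837 = 186713.81967

£186713.82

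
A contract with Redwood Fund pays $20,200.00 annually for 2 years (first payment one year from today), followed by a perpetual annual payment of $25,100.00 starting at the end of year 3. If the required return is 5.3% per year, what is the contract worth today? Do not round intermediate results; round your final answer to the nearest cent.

PV of 2-year annuity: $20,200.00 × [1 − (1+0.053)^−2] / 0.053 = 37401.03120
Perpetuity value at year 2: $25,100.00 / 0.053 = 473584.90566
PV of perpetuity: 473584.90566 / (1+0.053)^2 = 427111.34709
Total PV = 37401.03120 + 427111.34709 = 464512.37829

$464512.38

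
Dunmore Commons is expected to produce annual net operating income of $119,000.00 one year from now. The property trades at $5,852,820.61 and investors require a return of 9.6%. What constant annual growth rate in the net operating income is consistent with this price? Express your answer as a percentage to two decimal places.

P = D₁/(r−g) ⇒ g = r − D₁/P = 0.096 − $119,000.00/$5,852,820.61 = 0.075668

7.57%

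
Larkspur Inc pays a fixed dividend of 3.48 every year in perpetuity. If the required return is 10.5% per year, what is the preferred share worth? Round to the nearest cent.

33.14

Level perpetuity: PV = C / r = 3.48 / 0.105 = 33.14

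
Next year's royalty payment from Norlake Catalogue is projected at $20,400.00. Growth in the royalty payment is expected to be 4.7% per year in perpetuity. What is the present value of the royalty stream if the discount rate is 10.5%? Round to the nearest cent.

Growing perpetuity: P = D₁ / (r − g) = $20,400.0000 / (0.105 − 0.047) = $351,724.14

$351724.14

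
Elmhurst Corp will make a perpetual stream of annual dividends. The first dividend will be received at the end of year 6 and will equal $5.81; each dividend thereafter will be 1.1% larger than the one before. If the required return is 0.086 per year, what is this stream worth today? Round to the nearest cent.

$51.28

Value at end of year 5: C₁ / (r − g) = $5.81 / (0.086 − 0.011) = $77.4667
Discount to today: PV = $77.4667 / (1 + 0.086)^5 = $77.4667 / 1.510599 = $51.28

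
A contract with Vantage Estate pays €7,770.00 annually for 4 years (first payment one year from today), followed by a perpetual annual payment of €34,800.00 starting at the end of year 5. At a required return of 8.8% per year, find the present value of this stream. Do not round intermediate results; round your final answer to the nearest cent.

PV of 4-year annuity: €7,770.00 × [1 − (1+0.088)^−4] / 0.088 = 25283.52696
Perpetuity value at year 4: €34,800.00 / 0.088 = 395454.54545
PV of perpetuity: 395454.54545 / (1+0.088)^4 = 282215.58299
Total PV = 25283.52696 + 282215.58299 = 307499.10995

€307499.11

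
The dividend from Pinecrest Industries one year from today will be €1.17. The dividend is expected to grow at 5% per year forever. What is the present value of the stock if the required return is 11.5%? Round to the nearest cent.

€18.00

Growing perpetuity: P = D₁ / (r − g) = €1.1700 / (0.115 − 0.05) = €18.00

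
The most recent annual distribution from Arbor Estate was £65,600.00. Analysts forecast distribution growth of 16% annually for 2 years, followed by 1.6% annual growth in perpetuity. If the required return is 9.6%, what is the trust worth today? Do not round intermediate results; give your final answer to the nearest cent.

£1076175.18

D_1 = 76096.00000
D_2 = 88271.36000
Terminal value at year 2: TV = D_2×(1+g_2)/(r−g_2) = 89683.70176/0.08 = 1121046.27200
P_0 = D_1/(1+r)^1 + D_2/(1+r)^2 + TV/(1+r)^2
    = 69430.65693 + 73485.00186 + 933259.52368 = 1076175.18248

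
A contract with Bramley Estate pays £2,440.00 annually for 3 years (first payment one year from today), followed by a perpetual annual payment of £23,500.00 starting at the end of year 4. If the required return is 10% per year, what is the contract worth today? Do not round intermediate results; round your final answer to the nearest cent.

£182626.90

PV of 3-year annuity: £2,440.00 × [1 − (1+0.1)^−3] / 0.1 = 6067.91886
Perpetuity value at year 3: £23,500.00 / 0.1 = 235000.00000
PV of perpetuity: 235000.00000 / (1+0.1)^3 = 176558.97821
Total PV = 6067.91886 + 176558.97821 = 182626.89707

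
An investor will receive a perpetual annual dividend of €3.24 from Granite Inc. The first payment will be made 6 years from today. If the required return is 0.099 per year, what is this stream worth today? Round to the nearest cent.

Value at end of year 5: C / r = €3.24 / 0.099 = €32.7273
Discount to today: PV = €32.7273 / (1 + 0.099)^5 = €32.7273 / 1.603203 = €20.41

€20.41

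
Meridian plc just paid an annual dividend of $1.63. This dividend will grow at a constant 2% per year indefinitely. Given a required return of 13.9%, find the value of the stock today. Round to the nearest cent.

$13.97

D₁ = D₀ × (1 + g) = $1.63 × 1.02 = $1.6626
Growing perpetuity: P = D₁ / (r − g) = $1.6626 / (0.139 − 0.02) = $13.97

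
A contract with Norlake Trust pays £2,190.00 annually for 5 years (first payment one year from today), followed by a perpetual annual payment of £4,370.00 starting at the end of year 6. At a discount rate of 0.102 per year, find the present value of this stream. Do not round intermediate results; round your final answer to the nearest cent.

PV of 5-year annuity: £2,190.00 × [1 − (1+0.102)^−5] / 0.102 = 8259.57978
Perpetuity value at year 5: £4,370.00 / 0.102 = 42843.13725
PV of perpetuity: 42843.13725 / (1+0.102)^5 = 26361.69267
Total PV = 8259.57978 + 26361.69267 = 34621.27245

£34621.27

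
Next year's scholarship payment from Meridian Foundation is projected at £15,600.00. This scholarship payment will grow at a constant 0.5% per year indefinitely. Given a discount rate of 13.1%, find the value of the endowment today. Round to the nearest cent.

Growing perpetuity: P = D₁ / (r − g) = £15,600.0000 / (0.131 − 0.005) = £123,809.52

£123809.52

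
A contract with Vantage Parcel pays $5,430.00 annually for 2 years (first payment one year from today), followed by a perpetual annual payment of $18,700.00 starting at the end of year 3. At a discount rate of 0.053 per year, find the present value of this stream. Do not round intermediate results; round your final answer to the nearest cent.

$328260.30

PV of 2-year annuity: $5,430.00 × [1 − (1+0.053)^−2] / 0.053 = 10053.84155
Perpetuity value at year 2: $18,700.00 / 0.053 = 352830.18868
PV of perpetuity: 352830.18868 / (1+0.053)^2 = 318206.46178
Total PV = 10053.84155 + 318206.46178 = 328260.30333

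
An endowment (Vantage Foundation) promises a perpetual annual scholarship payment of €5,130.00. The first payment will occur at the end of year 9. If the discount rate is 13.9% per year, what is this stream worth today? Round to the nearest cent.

Value at end of year 8: C / r = €5,130.00 / 0.139 = €36,906.4748
Discount to today: PV = €36,906.4748 / (1 + 0.139)^8 = €36,906.4748 / 2.832630 = €13,029.05

€13029.05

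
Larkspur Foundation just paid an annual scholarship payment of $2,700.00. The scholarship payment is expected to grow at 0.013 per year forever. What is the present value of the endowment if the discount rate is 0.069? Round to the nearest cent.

D₁ = D₀ × (1 + g) = $2,700.00 × 1.013 = $2,735.1000
Growing perpetuity: P = D₁ / (r − g) = $2,735.1000 / (0.069 − 0.013) = $48,841.07

$48841.07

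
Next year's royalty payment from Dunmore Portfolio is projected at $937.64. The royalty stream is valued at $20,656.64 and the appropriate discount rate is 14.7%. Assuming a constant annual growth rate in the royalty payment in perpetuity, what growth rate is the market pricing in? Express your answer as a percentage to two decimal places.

P = D₁/(r−g) ⇒ g = r − D₁/P = 0.147 − $937.64/$20,656.64 = 0.101608

10.16%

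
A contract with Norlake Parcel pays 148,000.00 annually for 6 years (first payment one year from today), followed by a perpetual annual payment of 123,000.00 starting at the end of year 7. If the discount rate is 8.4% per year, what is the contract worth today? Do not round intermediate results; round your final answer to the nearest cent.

1578468.57

PV of 6-year annuity: 148,000.00 × [1 − (1+0.084)^−6] / 0.084 = 675962.49723
Perpetuity value at year 6: 123,000.00 / 0.084 = 1464285.71429
PV of perpetuity: 1464285.71429 / (1+0.084)^6 = 902506.07132
Total PV = 675962.49723 + 902506.07132 = 1578468.56855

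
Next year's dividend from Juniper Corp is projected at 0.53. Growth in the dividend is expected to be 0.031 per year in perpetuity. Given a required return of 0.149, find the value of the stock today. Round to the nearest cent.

4.49

Growing perpetuity: P = D₁ / (r − g) = 0.5300 / (0.149 − 0.031) = 4.49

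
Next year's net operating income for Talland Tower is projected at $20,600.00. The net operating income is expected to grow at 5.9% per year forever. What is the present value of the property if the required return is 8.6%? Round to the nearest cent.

Growing perpetuity: P = D₁ / (r − g) = $20,600.0000 / (0.086 − 0.059) = $762,962.96

$762962.96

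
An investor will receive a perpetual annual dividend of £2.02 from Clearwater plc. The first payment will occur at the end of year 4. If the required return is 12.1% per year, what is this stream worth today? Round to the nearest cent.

Value at end of year 3: C / r = £2.02 / 0.121 = £16.6942
Discount to today: PV = £16.6942 / (1 + 0.121)^3 = £16.6942 / 1.408695 = £11.85

£11.85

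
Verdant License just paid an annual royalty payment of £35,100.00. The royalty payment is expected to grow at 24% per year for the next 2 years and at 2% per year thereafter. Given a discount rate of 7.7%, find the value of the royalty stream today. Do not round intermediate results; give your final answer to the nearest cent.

£919556.08

D_1 = 43524.00000
D_2 = 53969.76000
Terminal value at year 2: TV = D_2×(1+g_2)/(r−g_2) = 55049.15520/0.057 = 965774.65263
P_0 = D_1/(1+r)^1 + D_2/(1+r)^2 + TV/(1+r)^2
    = 40412.25627 + 46528.50304 + 832615.31752 = 919556.07682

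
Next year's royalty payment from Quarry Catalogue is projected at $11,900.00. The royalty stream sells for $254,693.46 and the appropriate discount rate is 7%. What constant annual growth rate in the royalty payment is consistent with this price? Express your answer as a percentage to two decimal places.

2.33%

P = D₁/(r−g) ⇒ g = r − D₁/P = 0.07 − $11,900.00/$254,693.46 = 0.023277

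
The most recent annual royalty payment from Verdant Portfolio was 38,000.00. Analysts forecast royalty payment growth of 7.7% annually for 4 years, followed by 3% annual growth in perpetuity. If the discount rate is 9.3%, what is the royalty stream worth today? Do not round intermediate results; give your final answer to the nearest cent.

D_1 = 40926.00000
D_2 = 44077.30200
D_3 = 47471.25425
D_4 = 51126.54083
Terminal value at year 4: TV = D_4×(1+g_2)/(r−g_2) = 52660.33706/0.063 = 835878.36598
P_0 = D_1/(1+r)^1 + D_2/(1+r)^2 + D_3/(1+r)^3 + D_4/(1+r)^4 + TV/(1+r)^4
    = 37443.73285 + 36895.60867 + 36355.50827 + 35823.31418 + 585682.75571 = 732200.91968

732200.92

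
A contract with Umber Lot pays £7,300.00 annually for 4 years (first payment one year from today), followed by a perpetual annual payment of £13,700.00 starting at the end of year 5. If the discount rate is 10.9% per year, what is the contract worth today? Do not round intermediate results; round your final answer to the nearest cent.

£105789.95

PV of 4-year annuity: £7,300.00 × [1 − (1+0.109)^−4] / 0.109 = 22696.29368
Perpetuity value at year 4: £13,700.00 / 0.109 = 125688.07339
PV of perpetuity: 125688.07339 / (1+0.109)^4 = 83093.65923
Total PV = 22696.29368 + 83093.65923 = 105789.95291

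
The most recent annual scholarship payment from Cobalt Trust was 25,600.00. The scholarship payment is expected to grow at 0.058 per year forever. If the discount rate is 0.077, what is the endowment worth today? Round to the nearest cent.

D₁ = D₀ × (1 + g) = 25,600.00 × 1.058 = 27,084.8000
Growing perpetuity: P = D₁ / (r − g) = 27,084.8000 / (0.077 − 0.058) = 1,425,515.79

1425515.79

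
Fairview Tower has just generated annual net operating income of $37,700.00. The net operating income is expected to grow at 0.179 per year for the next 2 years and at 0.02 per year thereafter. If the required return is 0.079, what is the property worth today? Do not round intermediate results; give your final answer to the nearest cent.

$864375.29

D_1 = 44448.30000
D_2 = 52404.54570
Terminal value at year 2: TV = D_2×(1+g_2)/(r−g_2) = 53452.63661/0.059 = 905976.89176
P_0 = D_1/(1+r)^1 + D_2/(1+r)^2 + TV/(1+r)^2
    = 41193.97590 + 45011.76792 + 778169.54717 = 864375.29099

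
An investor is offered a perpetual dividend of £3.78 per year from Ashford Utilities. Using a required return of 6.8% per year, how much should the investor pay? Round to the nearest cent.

Level perpetuity: PV = C / r = £3.78 / 0.068 = £55.59

£55.59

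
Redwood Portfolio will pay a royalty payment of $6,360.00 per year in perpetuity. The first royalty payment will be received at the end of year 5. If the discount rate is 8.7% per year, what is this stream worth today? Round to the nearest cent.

$52362.42

Value at end of year 4: C / r = $6,360.00 / 0.087 = $73,103.4483
Discount to today: PV = $73,103.4483 / (1 + 0.087)^4 = $73,103.4483 / 1.396105 = $52,362.42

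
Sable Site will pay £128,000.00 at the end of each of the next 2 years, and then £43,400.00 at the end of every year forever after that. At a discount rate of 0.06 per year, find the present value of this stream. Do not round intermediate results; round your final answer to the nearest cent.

£878438.35

PV of 2-year annuity: £128,000.00 × [1 − (1+0.06)^−2] / 0.06 = 234674.26130
Perpetuity value at year 2: £43,400.00 / 0.06 = 723333.33333
PV of perpetuity: 723333.33333 / (1+0.06)^2 = 643764.09161
Total PV = 234674.26130 + 643764.09161 = 878438.35291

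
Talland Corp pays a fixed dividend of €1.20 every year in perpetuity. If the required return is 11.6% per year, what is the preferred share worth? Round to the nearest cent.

Level perpetuity: PV = C / r = €1.20 / 0.116 = €10.34

€10.34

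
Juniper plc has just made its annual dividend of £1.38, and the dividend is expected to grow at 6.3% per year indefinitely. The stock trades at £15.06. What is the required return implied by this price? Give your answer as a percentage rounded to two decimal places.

16.04%

D₁ = £1.38 × 1.063 = £1.4669
P = D₁/(r − g) ⇒ r = D₁/P + g = £1.4669/£15.06 + 0.063 = 0.097406 + 0.063 = 0.160406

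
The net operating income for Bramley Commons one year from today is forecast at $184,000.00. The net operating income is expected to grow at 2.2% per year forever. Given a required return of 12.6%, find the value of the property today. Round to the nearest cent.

$1769230.77

Growing perpetuity: P = D₁ / (r − g) = $184,000.0000 / (0.126 − 0.022) = $1,769,230.77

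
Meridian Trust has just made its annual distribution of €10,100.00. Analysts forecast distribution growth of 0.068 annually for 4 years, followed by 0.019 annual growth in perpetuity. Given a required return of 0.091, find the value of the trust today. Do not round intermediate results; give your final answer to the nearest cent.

€169580.22

D_1 = 10786.80000
D_2 = 11520.30240
D_3 = 12303.68296
D_4 = 13140.33340
Terminal value at year 4: TV = D_4×(1+g_2)/(r−g_2) = 13389.99974/0.072 = 185972.21860
P_0 = D_1/(1+r)^1 + D_2/(1+r)^2 + D_3/(1+r)^3 + D_4/(1+r)^4 + TV/(1+r)^4
    = 9887.07608 + 9678.64093 + 9474.59992 + 9274.86041 + 131265.03835 = 169580.21568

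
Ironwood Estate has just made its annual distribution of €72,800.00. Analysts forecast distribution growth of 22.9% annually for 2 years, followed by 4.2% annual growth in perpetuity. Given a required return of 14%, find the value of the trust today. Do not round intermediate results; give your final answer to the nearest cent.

D_1 = 89471.20000
D_2 = 109960.10480
Terminal value at year 2: TV = D_2×(1+g_2)/(r−g_2) = 114578.42920/0.098 = 1169167.64491
P_0 = D_1/(1+r)^1 + D_2/(1+r)^2 + TV/(1+r)^2
    = 78483.50877 + 84610.73007 + 899636.53810 = 1062730.77694

€1062730.78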